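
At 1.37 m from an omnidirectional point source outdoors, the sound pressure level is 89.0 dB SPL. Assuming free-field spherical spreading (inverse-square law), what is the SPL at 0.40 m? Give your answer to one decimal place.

99.7 dB SPL

Inverse-square spreading gives ΔL = −20·log₁₀(d₂/d₁).
ΔL = −20·log₁₀(0.40/1.37) = 10.69 dB, so L₂ = 89.0 + (10.69) = 99.7 dB SPL.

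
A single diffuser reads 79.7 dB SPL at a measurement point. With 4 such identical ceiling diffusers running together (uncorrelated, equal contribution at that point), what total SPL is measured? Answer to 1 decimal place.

85.7 dB SPL

4 equal incoherent sources raise the level by 10·log₁₀(4) = 6.02 dB.
L_total = 79.7 + 6.02 = 85.7 dB SPL.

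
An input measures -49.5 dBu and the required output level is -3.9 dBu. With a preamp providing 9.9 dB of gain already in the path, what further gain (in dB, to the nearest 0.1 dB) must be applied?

35.7 dB

The required make-up gain is the shortfall in the dB sum.
G = -3.9 − (-49.5) − 9.9 = 35.7 dB.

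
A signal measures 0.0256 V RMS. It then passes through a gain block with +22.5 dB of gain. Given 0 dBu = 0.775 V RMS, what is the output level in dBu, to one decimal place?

Input level: 20·log₁₀(0.0256/0.775) = -29.62 dBu.
Output: -29.62 + 22.5 = -7.1 dBu.

-7.1 dBu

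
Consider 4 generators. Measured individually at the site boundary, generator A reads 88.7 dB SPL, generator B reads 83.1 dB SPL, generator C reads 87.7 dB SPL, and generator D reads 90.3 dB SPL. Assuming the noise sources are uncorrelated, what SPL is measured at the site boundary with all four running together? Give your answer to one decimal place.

94.2 dB SPL

Incoherent sources sum as intensities:
L_total = 10·log₁₀(10^(88.7/10) + 10^(83.1/10) + 10^(87.7/10) + 10^(90.3/10)) = 10·log₁₀(2606000000) = 94.2 dB SPL.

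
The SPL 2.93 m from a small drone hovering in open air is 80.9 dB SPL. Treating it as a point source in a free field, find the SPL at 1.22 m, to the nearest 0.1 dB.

88.5 dB SPL

Free-field point source: level drops by 20·log₁₀ of the distance ratio.
ΔL = −20·log₁₀(1.22/2.93) = 7.61 dB, so L₂ = 80.9 + (7.61) = 88.5 dB SPL.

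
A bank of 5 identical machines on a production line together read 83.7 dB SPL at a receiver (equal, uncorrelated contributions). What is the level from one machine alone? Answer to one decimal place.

5 equal incoherent sources add 10·log₁₀(5) = 6.99 dB over one source.
L_one = 83.7 − 6.99 = 76.7 dB SPL.

76.7 dB SPL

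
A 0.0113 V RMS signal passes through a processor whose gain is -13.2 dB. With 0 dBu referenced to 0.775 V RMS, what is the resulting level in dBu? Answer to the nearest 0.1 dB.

Input level: 20·log₁₀(0.0113/0.775) = -36.72 dBu.
Output: -36.72 − 13.2 = -49.9 dBu.

-49.9 dBu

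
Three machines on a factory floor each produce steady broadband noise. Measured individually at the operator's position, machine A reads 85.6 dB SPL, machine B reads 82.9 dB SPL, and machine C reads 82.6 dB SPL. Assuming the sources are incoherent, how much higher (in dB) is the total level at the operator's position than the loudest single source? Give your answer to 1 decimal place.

Incoherent sources sum as intensities:
L_total = 10·log₁₀(10^(85.6/10) + 10^(82.9/10) + 10^(82.6/10)) = 88.69 dB SPL.
Excess over the loudest (85.6 dB): 88.69 − 85.6 = 3.1 dB.

3.1 dB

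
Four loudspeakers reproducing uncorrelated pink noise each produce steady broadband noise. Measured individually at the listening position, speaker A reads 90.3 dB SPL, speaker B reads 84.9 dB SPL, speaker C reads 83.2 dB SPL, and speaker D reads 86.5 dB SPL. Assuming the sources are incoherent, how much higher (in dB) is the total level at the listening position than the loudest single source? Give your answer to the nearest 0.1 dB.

Incoherent sources sum as intensities:
L_total = 10·log₁₀(10^(90.3/10) + 10^(84.9/10) + 10^(83.2/10) + 10^(86.5/10)) = 93.09 dB SPL.
Excess over the loudest (90.3 dB): 93.09 − 90.3 = 2.8 dB.

2.8 dB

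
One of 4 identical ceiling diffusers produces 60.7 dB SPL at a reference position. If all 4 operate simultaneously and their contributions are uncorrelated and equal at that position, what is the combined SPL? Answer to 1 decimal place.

4 equal incoherent sources raise the level by 10·log₁₀(4) = 6.02 dB.
L_total = 60.7 + 6.02 = 66.7 dB SPL.

66.7 dB SPL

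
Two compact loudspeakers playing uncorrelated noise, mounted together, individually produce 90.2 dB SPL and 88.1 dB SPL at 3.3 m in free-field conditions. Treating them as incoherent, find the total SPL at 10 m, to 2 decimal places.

82.66 dB SPL

Combined at 3.3 m: 10·log₁₀(10^(90.2/10)+10^(88.1/10)) = 92.286 dB SPL.
Then apply −20·log₁₀(10/3.3) = -9.630 dB → 82.66 dB SPL.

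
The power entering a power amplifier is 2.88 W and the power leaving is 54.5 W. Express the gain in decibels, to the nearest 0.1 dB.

Power is a power quantity, so gain = 10·log₁₀(P_out/P_in).
10·log₁₀(54.5/2.88) = 10·log₁₀(18.92) = 12.8 dB.

12.8 dB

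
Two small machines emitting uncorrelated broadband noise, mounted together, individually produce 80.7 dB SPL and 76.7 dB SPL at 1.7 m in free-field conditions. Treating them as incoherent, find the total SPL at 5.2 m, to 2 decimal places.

Combined at 1.7 m: 10·log₁₀(10^(80.7/10)+10^(76.7/10)) = 82.155 dB SPL.
Then apply −20·log₁₀(5.2/1.7) = -9.711 dB → 72.44 dB SPL.

72.44 dB SPL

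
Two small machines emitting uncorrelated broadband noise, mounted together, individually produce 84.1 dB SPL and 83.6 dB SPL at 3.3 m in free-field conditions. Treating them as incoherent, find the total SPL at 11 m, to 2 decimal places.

Combined at 3.3 m: 10·log₁₀(10^(84.1/10)+10^(83.6/10)) = 86.867 dB SPL.
Then apply −20·log₁₀(11/3.3) = -10.458 dB → 76.41 dB SPL.

76.41 dB SPL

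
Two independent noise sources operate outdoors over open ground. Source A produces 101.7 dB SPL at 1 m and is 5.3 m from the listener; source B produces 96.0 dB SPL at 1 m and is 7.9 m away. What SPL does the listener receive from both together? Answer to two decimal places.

87.71 dB SPL

At the listener: L_A = 101.7 − 20·log₁₀(5.3) = 87.214 dB; L_B = 96.0 − 20·log₁₀(7.9) = 78.047 dB.
Combined: 10·log₁₀(10^(87.214/10)+10^(78.047/10)) = 87.71 dB SPL.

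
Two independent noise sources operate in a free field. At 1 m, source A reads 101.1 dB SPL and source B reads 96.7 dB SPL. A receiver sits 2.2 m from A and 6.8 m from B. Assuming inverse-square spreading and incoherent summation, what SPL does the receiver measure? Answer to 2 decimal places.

94.41 dB SPL

At the listener: L_A = 101.1 − 20·log₁₀(2.2) = 94.252 dB; L_B = 96.7 − 20·log₁₀(6.8) = 80.050 dB.
Combined: 10·log₁₀(10^(94.252/10)+10^(80.050/10)) = 94.41 dB SPL.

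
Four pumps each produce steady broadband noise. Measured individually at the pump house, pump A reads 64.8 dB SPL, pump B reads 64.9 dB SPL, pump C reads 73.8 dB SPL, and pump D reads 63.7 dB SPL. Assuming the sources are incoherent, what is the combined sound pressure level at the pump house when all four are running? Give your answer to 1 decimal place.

Uncorrelated sources add in intensity (power), not in dB.
L_total = 10·log₁₀(10^(64.8/10) + 10^(64.9/10) + 10^(73.8/10) + 10^(63.7/10)) = 10·log₁₀(32440000) = 75.1 dB SPL.

75.1 dB SPL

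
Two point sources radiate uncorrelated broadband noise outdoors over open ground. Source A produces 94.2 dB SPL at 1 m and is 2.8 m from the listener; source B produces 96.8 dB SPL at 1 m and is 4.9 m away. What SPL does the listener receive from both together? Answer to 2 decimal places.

At the listener: L_A = 94.2 − 20·log₁₀(2.8) = 85.257 dB; L_B = 96.8 − 20·log₁₀(4.9) = 82.996 dB.
Combined: 10·log₁₀(10^(85.257/10)+10^(82.996/10)) = 87.28 dB SPL.

87.28 dB SPL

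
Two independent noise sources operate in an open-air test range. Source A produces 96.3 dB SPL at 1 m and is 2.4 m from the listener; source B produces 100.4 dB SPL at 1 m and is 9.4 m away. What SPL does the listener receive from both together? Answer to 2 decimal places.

89.37 dB SPL

At the listener: L_A = 96.3 − 20·log₁₀(2.4) = 88.696 dB; L_B = 100.4 − 20·log₁₀(9.4) = 80.937 dB.
Combined: 10·log₁₀(10^(88.696/10)+10^(80.937/10)) = 89.37 dB SPL.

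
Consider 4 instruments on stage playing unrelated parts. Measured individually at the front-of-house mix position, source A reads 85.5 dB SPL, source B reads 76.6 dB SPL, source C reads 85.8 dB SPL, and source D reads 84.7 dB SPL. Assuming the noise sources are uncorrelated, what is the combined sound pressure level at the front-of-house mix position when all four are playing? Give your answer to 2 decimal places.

90.32 dB SPL

Uncorrelated sources add in intensity (power), not in dB.
L_total = 10·log₁₀(10^(85.5/10) + 10^(76.6/10) + 10^(85.8/10) + 10^(84.7/10)) = 10·log₁₀(1076000000) = 90.32 dB SPL.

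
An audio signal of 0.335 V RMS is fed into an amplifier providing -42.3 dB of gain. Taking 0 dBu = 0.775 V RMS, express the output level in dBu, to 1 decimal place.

-49.6 dBu

Input level: 20·log₁₀(0.335/0.775) = -7.29 dBu.
Output: -7.29 − 42.3 = -49.6 dBu.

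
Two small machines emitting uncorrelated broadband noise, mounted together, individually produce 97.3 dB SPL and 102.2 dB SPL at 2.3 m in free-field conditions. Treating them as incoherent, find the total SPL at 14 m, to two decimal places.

87.73 dB SPL

Combined at 2.3 m: 10·log₁₀(10^(97.3/10)+10^(102.2/10)) = 103.418 dB SPL.
Then apply −20·log₁₀(14/2.3) = -15.688 dB → 87.73 dB SPL.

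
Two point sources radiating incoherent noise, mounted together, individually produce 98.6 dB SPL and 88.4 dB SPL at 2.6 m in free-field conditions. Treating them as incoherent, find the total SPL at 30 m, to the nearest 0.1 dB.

Combined at 2.6 m: 10·log₁₀(10^(98.6/10)+10^(88.4/10)) = 99.00 dB SPL.
Then apply −20·log₁₀(30/2.6) = -21.24 dB → 77.8 dB SPL.

77.8 dB SPL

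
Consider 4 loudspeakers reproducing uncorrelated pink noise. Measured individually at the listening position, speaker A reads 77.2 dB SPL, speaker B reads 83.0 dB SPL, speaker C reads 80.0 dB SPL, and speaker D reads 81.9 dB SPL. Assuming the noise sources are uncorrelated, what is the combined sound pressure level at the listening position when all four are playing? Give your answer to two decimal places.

Incoherent sources sum as intensities:
L_total = 10·log₁₀(10^(77.2/10) + 10^(83.0/10) + 10^(80.0/10) + 10^(81.9/10)) = 10·log₁₀(506900000) = 87.05 dB SPL.

87.05 dB SPL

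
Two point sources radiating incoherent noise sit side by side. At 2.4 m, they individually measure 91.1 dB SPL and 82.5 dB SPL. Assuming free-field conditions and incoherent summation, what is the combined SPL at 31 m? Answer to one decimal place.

69.4 dB SPL

Combined at 2.4 m: 10·log₁₀(10^(91.1/10)+10^(82.5/10)) = 91.66 dB SPL.
Then apply −20·log₁₀(31/2.4) = -22.22 dB → 69.4 dB SPL.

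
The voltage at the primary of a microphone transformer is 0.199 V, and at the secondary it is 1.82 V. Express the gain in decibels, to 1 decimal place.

19.2 dB

Voltage is an amplitude quantity, so gain = 20·log₁₀(V_out/V_in).
20·log₁₀(1.82/0.199) = 20·log₁₀(9.146) = 19.2 dB.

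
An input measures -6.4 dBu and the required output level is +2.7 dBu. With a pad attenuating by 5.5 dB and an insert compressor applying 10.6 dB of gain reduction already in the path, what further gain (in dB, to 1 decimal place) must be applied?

25.2 dB

The required make-up gain is the shortfall in the dB sum.
G = +2.7 − (-6.4) + 5.5 + 10.6 = 25.2 dB.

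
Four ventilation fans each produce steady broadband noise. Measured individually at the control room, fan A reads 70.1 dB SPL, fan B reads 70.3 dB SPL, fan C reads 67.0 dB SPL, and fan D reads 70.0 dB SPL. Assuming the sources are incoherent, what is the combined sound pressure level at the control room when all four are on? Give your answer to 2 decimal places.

75.56 dB SPL

Add the sources as powers (linear), then convert back to dB:
L_total = 10·log₁₀(10^(70.1/10) + 10^(70.3/10) + 10^(67.0/10) + 10^(70.0/10)) = 10·log₁₀(35960000) = 75.56 dB SPL.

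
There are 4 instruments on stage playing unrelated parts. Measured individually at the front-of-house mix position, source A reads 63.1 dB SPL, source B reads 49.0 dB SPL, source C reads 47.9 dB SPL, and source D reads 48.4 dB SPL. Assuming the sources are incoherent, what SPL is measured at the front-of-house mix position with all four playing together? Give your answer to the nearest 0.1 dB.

Add the sources as powers (linear), then convert back to dB:
L_total = 10·log₁₀(10^(63.1/10) + 10^(49.0/10) + 10^(47.9/10) + 10^(48.4/10)) = 10·log₁₀(2252000) = 63.5 dB SPL.

63.5 dB SPL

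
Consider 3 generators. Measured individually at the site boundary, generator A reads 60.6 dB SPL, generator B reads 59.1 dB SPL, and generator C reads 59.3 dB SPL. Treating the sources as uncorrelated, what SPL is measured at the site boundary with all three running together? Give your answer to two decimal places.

64.49 dB SPL

Incoherent sources sum as intensities:
L_total = 10·log₁₀(10^(60.6/10) + 10^(59.1/10) + 10^(59.3/10)) = 10·log₁₀(2812000) = 64.49 dB SPL.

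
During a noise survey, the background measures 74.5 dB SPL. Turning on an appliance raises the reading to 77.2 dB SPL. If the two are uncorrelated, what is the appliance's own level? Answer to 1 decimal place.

Remove the background by subtracting linear intensities:
L_src = 10·log₁₀(10^(77.2/10) − 10^(74.5/10)) = 10·log₁₀(24300000) = 73.9 dB SPL.

73.9 dB SPL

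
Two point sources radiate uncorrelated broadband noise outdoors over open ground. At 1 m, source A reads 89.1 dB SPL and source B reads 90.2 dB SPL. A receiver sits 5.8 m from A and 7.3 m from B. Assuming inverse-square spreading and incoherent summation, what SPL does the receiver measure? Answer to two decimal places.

76.42 dB SPL

At the listener: L_A = 89.1 − 20·log₁₀(5.8) = 73.831 dB; L_B = 90.2 − 20·log₁₀(7.3) = 72.934 dB.
Combined: 10·log₁₀(10^(73.831/10)+10^(72.934/10)) = 76.42 dB SPL.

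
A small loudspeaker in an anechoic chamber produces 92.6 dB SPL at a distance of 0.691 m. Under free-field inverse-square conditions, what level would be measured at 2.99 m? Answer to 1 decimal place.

Inverse-square spreading gives ΔL = −20·log₁₀(d₂/d₁).
ΔL = −20·log₁₀(2.99/0.691) = -12.72 dB, so L₂ = 92.6 + (-12.72) = 79.9 dB SPL.

79.9 dB SPL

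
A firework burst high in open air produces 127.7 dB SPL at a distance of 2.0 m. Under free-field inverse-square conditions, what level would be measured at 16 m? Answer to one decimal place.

109.6 dB SPL

Free-field point source: level drops by 20·log₁₀ of the distance ratio.
ΔL = −20·log₁₀(16/2.0) = -18.06 dB, so L₂ = 127.7 + (-18.06) = 109.6 dB SPL.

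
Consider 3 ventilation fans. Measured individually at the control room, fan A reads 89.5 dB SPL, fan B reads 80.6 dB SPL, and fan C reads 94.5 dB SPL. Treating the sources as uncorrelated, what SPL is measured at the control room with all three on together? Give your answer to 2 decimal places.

95.83 dB SPL

Add the sources as powers (linear), then convert back to dB:
L_total = 10·log₁₀(10^(89.5/10) + 10^(80.6/10) + 10^(94.5/10)) = 10·log₁₀(3824000000) = 95.83 dB SPL.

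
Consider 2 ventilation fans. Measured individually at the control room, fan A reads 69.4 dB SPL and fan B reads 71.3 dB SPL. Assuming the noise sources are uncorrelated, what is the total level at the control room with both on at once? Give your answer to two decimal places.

Uncorrelated sources add in intensity (power), not in dB.
L_total = 10·log₁₀(10^(69.4/10) + 10^(71.3/10)) = 10·log₁₀(22200000) = 73.46 dB SPL.

73.46 dB SPL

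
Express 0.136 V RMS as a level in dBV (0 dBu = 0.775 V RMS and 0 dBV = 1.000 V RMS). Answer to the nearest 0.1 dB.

dBV = 20·log₁₀(V / 1.000 V).
20·log₁₀(0.136/1.000) = -17.3 dBV.

-17.3 dBV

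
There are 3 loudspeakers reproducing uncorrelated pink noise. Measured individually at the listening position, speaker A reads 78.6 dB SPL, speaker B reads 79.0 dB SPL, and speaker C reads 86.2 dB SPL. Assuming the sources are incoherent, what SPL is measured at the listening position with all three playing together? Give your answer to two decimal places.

Uncorrelated sources add in intensity (power), not in dB.
L_total = 10·log₁₀(10^(78.6/10) + 10^(79.0/10) + 10^(86.2/10)) = 10·log₁₀(568700000) = 87.55 dB SPL.

87.55 dB SPL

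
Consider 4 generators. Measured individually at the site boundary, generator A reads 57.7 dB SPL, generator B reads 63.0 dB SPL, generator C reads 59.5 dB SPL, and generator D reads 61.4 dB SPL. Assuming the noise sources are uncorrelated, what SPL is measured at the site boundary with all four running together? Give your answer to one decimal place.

Incoherent sources sum as intensities:
L_total = 10·log₁₀(10^(57.7/10) + 10^(63.0/10) + 10^(59.5/10) + 10^(61.4/10)) = 10·log₁₀(4856000) = 66.9 dB SPL.

66.9 dB SPL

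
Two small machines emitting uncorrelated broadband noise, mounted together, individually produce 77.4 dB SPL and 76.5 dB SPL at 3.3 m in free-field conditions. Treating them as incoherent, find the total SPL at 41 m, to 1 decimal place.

Combined at 3.3 m: 10·log₁₀(10^(77.4/10)+10^(76.5/10)) = 79.98 dB SPL.
Then apply −20·log₁₀(41/3.3) = -21.89 dB → 58.1 dB SPL.

58.1 dB SPL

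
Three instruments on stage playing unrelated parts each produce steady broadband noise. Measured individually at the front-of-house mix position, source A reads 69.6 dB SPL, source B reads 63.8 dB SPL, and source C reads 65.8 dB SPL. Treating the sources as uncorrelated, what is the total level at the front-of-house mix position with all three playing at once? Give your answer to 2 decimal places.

Incoherent sources sum as intensities:
L_total = 10·log₁₀(10^(69.6/10) + 10^(63.8/10) + 10^(65.8/10)) = 10·log₁₀(15320000) = 71.85 dB SPL.

71.85 dB SPL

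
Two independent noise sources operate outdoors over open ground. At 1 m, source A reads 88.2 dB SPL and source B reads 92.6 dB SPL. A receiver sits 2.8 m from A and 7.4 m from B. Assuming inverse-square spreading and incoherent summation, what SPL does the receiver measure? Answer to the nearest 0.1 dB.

80.7 dB SPL

At the listener: L_A = 88.2 − 20·log₁₀(2.8) = 79.26 dB; L_B = 92.6 − 20·log₁₀(7.4) = 75.22 dB.
Combined: 10·log₁₀(10^(79.26/10)+10^(75.22/10)) = 80.7 dB SPL.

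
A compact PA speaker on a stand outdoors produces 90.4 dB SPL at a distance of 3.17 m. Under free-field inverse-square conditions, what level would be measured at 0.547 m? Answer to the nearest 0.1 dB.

105.7 dB SPL

Inverse-square spreading gives ΔL = −20·log₁₀(d₂/d₁).
ΔL = −20·log₁₀(0.547/3.17) = 15.26 dB, so L₂ = 90.4 + (15.26) = 105.7 dB SPL.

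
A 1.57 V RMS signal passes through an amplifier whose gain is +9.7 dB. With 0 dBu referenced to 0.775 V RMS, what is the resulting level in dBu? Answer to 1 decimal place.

+15.8 dBu

Input level: 20·log₁₀(1.57/0.775) = 6.13 dBu.
Output: 6.13 + 9.7 = +15.8 dBu.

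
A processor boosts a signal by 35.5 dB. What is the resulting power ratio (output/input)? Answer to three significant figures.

3550

Power ratio = 10^(dB/10).
10^(35.5/10) = 10^(3.550) = 3550.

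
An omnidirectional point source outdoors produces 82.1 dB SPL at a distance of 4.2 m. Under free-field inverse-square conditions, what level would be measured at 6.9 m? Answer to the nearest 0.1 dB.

77.8 dB SPL

For a point source in a free field, ΔL = −20·log₁₀(d₂/d₁).
ΔL = −20·log₁₀(6.9/4.2) = -4.31 dB, so L₂ = 82.1 + (-4.31) = 77.8 dB SPL.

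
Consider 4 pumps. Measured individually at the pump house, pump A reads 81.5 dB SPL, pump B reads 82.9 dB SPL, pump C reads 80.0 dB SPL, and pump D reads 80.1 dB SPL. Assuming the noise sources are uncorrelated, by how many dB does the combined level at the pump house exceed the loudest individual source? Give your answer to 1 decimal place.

4.4 dB

Incoherent sources sum as intensities:
L_total = 10·log₁₀(10^(81.5/10) + 10^(82.9/10) + 10^(80.0/10) + 10^(80.1/10)) = 87.31 dB SPL.
Excess over the loudest (82.9 dB): 87.31 − 82.9 = 4.4 dB.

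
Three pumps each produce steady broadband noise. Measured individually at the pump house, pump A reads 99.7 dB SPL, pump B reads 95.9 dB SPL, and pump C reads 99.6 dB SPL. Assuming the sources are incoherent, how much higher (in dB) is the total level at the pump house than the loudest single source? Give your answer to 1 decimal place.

Uncorrelated sources add in intensity (power), not in dB.
L_total = 10·log₁₀(10^(99.7/10) + 10^(95.9/10) + 10^(99.6/10)) = 103.49 dB SPL.
Excess over the loudest (99.7 dB): 103.49 − 99.7 = 3.8 dB.

3.8 dB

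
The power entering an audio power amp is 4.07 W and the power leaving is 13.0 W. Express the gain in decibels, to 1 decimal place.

5.0 dB

For a power ratio, dB = 10·log₁₀(P₂/P₁).
10·log₁₀(13.0/4.07) = 10·log₁₀(3.194) = 5.0 dB.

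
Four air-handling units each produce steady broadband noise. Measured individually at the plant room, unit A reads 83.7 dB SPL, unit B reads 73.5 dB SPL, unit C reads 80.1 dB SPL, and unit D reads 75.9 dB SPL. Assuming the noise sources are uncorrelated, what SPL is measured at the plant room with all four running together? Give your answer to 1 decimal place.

Add the sources as powers (linear), then convert back to dB:
L_total = 10·log₁₀(10^(83.7/10) + 10^(73.5/10) + 10^(80.1/10) + 10^(75.9/10)) = 10·log₁₀(398000000) = 86.0 dB SPL.

86.0 dB SPL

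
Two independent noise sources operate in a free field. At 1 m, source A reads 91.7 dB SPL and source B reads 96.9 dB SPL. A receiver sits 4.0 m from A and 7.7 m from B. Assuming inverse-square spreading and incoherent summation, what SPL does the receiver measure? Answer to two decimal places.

82.43 dB SPL

At the listener: L_A = 91.7 − 20·log₁₀(4.0) = 79.659 dB; L_B = 96.9 − 20·log₁₀(7.7) = 79.170 dB.
Combined: 10·log₁₀(10^(79.659/10)+10^(79.170/10)) = 82.43 dB SPL.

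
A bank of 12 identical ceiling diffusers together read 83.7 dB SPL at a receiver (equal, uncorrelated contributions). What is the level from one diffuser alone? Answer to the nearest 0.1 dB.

72.9 dB SPL

12 equal incoherent sources add 10·log₁₀(12) = 10.79 dB over one source.
L_one = 83.7 − 10.79 = 72.9 dB SPL.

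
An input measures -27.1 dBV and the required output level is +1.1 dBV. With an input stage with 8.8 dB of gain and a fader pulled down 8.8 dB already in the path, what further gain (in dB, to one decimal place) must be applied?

28.2 dB

The required make-up gain is the shortfall in the dB sum.
G = +1.1 − (-27.1) − 8.8 + 8.8 = 28.2 dB.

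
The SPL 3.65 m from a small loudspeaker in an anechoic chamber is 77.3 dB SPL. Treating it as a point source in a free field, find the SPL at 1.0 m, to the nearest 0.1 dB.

88.5 dB SPL

For a point source in a free field, ΔL = −20·log₁₀(d₂/d₁).
ΔL = −20·log₁₀(1.0/3.65) = 11.25 dB, so L₂ = 77.3 + (11.25) = 88.5 dB SPL.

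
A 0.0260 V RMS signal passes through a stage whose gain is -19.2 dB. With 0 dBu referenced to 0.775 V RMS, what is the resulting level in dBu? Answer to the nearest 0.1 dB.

-48.7 dBu

Input level: 20·log₁₀(0.0260/0.775) = -29.49 dBu.
Output: -29.49 − 19.2 = -48.7 dBu.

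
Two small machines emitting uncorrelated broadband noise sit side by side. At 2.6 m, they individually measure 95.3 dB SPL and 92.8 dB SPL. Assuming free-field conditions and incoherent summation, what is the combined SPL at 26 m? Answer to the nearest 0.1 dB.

77.2 dB SPL

Combined at 2.6 m: 10·log₁₀(10^(95.3/10)+10^(92.8/10)) = 97.24 dB SPL.
Then apply −20·log₁₀(26/2.6) = -20.00 dB → 77.2 dB SPL.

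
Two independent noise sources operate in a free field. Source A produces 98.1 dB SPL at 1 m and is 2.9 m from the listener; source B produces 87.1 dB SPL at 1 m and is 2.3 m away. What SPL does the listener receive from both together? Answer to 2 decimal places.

89.37 dB SPL

At the listener: L_A = 98.1 − 20·log₁₀(2.9) = 88.852 dB; L_B = 87.1 − 20·log₁₀(2.3) = 79.865 dB.
Combined: 10·log₁₀(10^(88.852/10)+10^(79.865/10)) = 89.37 dB SPL.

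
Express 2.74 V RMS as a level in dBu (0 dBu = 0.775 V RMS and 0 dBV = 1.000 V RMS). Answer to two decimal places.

dBu = 20·log₁₀(V / 0.775 V).
20·log₁₀(2.74/0.775) = +10.97 dBu.

+10.97 dBu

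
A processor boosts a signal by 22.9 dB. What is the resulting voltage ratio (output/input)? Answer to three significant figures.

Voltage ratio = 10^(dB/20).
10^(22.9/20) = 10^(1.145) = 14.0.

14.0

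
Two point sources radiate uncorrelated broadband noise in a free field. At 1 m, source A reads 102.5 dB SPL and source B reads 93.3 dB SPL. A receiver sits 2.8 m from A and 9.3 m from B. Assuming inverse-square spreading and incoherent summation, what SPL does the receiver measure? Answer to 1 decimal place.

93.6 dB SPL

At the listener: L_A = 102.5 − 20·log₁₀(2.8) = 93.56 dB; L_B = 93.3 − 20·log₁₀(9.3) = 73.93 dB.
Combined: 10·log₁₀(10^(93.56/10)+10^(73.93/10)) = 93.6 dB SPL.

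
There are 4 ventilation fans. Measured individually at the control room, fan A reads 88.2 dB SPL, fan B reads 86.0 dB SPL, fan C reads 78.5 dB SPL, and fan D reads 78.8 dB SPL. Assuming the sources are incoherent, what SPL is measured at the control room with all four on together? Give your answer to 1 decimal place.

Incoherent sources sum as intensities:
L_total = 10·log₁₀(10^(88.2/10) + 10^(86.0/10) + 10^(78.5/10) + 10^(78.8/10)) = 10·log₁₀(1205000000) = 90.8 dB SPL.

90.8 dB SPL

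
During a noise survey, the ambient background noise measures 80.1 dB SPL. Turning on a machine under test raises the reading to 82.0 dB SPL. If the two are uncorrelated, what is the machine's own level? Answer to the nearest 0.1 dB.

77.5 dB SPL

Remove the background by subtracting linear intensities:
L_src = 10·log₁₀(10^(82.0/10) − 10^(80.1/10)) = 10·log₁₀(56160000) = 77.5 dB SPL.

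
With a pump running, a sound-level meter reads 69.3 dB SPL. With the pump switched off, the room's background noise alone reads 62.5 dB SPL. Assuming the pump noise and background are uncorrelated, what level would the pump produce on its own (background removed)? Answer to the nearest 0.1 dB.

Remove the background by subtracting linear intensities:
L_src = 10·log₁₀(10^(69.3/10) − 10^(62.5/10)) = 10·log₁₀(6733000) = 68.3 dB SPL.

68.3 dB SPL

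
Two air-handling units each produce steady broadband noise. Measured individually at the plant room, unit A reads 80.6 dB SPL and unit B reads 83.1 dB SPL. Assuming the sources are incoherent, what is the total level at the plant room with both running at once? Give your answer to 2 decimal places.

85.04 dB SPL

Uncorrelated sources add in intensity (power), not in dB.
L_total = 10·log₁₀(10^(80.6/10) + 10^(83.1/10)) = 10·log₁₀(319000000) = 85.04 dB SPL.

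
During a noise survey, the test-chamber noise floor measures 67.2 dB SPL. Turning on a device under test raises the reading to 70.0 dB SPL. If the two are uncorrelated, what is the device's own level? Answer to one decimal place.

66.8 dB SPL

Subtract intensities: L_src = 10·log₁₀(10^(L_total/10) − 10^(L_bg/10)).
L_src = 10·log₁₀(10^(70.0/10) − 10^(67.2/10)) = 10·log₁₀(4752000) = 66.8 dB SPL.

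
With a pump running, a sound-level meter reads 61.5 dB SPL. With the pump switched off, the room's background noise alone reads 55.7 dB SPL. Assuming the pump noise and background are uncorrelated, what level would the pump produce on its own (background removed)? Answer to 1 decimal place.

Background correction is a power subtraction:
L_src = 10·log₁₀(10^(61.5/10) − 10^(55.7/10)) = 10·log₁₀(1041000) = 60.2 dB SPL.

60.2 dB SPL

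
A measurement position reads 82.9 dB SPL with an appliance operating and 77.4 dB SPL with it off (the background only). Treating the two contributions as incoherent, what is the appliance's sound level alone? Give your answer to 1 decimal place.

Background correction is a power subtraction:
L_src = 10·log₁₀(10^(82.9/10) − 10^(77.4/10)) = 10·log₁₀(140000000) = 81.5 dB SPL.

81.5 dB SPL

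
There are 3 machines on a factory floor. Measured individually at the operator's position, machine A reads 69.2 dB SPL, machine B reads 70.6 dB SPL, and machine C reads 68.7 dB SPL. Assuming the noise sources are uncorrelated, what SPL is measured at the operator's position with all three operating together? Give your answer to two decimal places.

Uncorrelated sources add in intensity (power), not in dB.
L_total = 10·log₁₀(10^(69.2/10) + 10^(70.6/10) + 10^(68.7/10)) = 10·log₁₀(27210000) = 74.35 dB SPL.

74.35 dB SPL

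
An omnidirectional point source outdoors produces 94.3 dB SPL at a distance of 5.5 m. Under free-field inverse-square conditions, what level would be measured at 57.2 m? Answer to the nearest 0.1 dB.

74.0 dB SPL

Free-field point source: level drops by 20·log₁₀ of the distance ratio.
ΔL = −20·log₁₀(57.2/5.5) = -20.34 dB, so L₂ = 94.3 + (-20.34) = 74.0 dB SPL.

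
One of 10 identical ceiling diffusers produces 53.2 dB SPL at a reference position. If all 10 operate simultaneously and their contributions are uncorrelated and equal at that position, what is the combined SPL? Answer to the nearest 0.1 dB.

10 equal incoherent sources raise the level by 10·log₁₀(10) = 10.00 dB.
L_total = 53.2 + 10.00 = 63.2 dB SPL.

63.2 dB SPL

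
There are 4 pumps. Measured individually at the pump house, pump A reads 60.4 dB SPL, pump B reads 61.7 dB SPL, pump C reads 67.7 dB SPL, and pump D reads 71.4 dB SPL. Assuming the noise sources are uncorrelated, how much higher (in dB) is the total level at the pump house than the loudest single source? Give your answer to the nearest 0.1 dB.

Uncorrelated sources add in intensity (power), not in dB.
L_total = 10·log₁₀(10^(60.4/10) + 10^(61.7/10) + 10^(67.7/10) + 10^(71.4/10)) = 73.48 dB SPL.
Excess over the loudest (71.4 dB): 73.48 − 71.4 = 2.1 dB.

2.1 dB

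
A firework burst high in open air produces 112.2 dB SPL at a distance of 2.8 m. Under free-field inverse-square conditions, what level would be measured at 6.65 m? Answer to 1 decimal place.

Inverse-square spreading gives ΔL = −20·log₁₀(d₂/d₁).
ΔL = −20·log₁₀(6.65/2.8) = -7.51 dB, so L₂ = 112.2 + (-7.51) = 104.7 dB SPL.

104.7 dB SPL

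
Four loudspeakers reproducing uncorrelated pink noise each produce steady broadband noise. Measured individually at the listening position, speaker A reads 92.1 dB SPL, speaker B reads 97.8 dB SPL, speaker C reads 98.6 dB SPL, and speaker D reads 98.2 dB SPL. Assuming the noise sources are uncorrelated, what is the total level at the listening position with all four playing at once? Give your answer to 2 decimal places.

103.32 dB SPL

Incoherent sources sum as intensities:
L_total = 10·log₁₀(10^(92.1/10) + 10^(97.8/10) + 10^(98.6/10) + 10^(98.2/10)) = 10·log₁₀(21499000000) = 103.32 dB SPL.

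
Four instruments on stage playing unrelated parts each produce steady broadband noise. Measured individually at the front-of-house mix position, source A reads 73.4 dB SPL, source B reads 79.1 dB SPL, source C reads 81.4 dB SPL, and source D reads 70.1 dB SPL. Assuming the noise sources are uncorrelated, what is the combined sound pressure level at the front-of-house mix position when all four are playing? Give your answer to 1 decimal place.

84.0 dB SPL

Uncorrelated sources add in intensity (power), not in dB.
L_total = 10·log₁₀(10^(73.4/10) + 10^(79.1/10) + 10^(81.4/10) + 10^(70.1/10)) = 10·log₁₀(251400000) = 84.0 dB SPL.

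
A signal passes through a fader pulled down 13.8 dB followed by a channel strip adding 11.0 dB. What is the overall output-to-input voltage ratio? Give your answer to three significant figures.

Net gain = (−13.8) + 11.0 = -2.8 dB.
Voltage ratio = 10^(-2.8/20) = 0.724.

0.724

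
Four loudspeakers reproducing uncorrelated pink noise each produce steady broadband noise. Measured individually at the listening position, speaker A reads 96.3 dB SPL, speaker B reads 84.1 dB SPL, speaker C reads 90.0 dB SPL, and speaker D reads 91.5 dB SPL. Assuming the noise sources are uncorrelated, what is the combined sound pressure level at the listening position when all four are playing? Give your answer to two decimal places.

Add the sources as powers (linear), then convert back to dB:
L_total = 10·log₁₀(10^(96.3/10) + 10^(84.1/10) + 10^(90.0/10) + 10^(91.5/10)) = 10·log₁₀(6935000000) = 98.41 dB SPL.

98.41 dB SPL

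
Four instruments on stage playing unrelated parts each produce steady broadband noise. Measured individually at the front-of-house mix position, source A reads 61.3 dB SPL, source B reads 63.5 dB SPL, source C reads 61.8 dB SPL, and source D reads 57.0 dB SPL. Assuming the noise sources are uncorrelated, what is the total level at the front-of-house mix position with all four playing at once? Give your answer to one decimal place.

Incoherent sources sum as intensities:
L_total = 10·log₁₀(10^(61.3/10) + 10^(63.5/10) + 10^(61.8/10) + 10^(57.0/10)) = 10·log₁₀(5602000) = 67.5 dB SPL.

67.5 dB SPL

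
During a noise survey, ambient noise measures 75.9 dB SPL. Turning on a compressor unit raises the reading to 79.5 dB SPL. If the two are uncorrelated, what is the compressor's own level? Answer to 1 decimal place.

77.0 dB SPL

Background correction is a power subtraction:
L_src = 10·log₁₀(10^(79.5/10) − 10^(75.9/10)) = 10·log₁₀(50220000) = 77.0 dB SPL.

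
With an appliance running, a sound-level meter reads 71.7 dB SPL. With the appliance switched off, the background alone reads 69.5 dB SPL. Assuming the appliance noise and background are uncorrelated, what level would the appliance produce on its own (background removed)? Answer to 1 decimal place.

Remove the background by subtracting linear intensities:
L_src = 10·log₁₀(10^(71.7/10) − 10^(69.5/10)) = 10·log₁₀(5879000) = 67.7 dB SPL.

67.7 dB SPL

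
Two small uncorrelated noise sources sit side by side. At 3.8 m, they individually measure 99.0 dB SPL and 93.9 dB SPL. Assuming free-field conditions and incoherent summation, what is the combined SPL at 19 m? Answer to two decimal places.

Combined at 3.8 m: 10·log₁₀(10^(99.0/10)+10^(93.9/10)) = 100.169 dB SPL.
Then apply −20·log₁₀(19/3.8) = -13.979 dB → 86.19 dB SPL.

86.19 dB SPL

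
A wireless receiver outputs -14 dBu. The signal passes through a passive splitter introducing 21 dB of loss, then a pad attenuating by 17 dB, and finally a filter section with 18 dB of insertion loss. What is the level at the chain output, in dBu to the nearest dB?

In dB, series stages simply add:
-14 − 21 − 17 − 18 = -70 dBu.

-70 dBu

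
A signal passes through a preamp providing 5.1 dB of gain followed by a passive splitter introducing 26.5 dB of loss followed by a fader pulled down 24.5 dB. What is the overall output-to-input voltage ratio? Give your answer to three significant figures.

0.00507

Net gain = 5.1 + (−26.5) + (−24.5) = -45.9 dB.
Voltage ratio = 10^(-45.9/20) = 0.00507.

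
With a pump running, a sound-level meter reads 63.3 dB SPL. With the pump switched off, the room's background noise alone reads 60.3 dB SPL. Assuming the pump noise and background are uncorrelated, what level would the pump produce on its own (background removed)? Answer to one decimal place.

60.3 dB SPL

Remove the background by subtracting linear intensities:
L_src = 10·log₁₀(10^(63.3/10) − 10^(60.3/10)) = 10·log₁₀(1066000) = 60.3 dB SPL.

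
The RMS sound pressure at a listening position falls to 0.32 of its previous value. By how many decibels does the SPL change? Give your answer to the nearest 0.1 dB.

-9.9 dB

Sound pressure is an amplitude quantity: ΔL = 20·log₁₀(p₂/p₁).
20·log₁₀(0.32) = -9.9 dB.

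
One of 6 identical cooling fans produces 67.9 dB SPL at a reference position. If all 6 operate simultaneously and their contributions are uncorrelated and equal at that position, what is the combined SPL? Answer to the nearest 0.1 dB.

6 equal incoherent sources raise the level by 10·log₁₀(6) = 7.78 dB.
L_total = 67.9 + 7.78 = 75.7 dB SPL.

75.7 dB SPL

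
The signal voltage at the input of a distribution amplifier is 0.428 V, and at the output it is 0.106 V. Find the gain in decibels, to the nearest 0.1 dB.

Voltage ratio → dB uses the 20·log₁₀ form:
20·log₁₀(0.106/0.428) = 20·log₁₀(0.2477) = -12.1 dB.

-12.1 dB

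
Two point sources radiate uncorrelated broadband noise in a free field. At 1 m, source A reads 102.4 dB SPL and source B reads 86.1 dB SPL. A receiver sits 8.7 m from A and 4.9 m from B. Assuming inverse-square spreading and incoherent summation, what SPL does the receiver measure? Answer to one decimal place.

At the listener: L_A = 102.4 − 20·log₁₀(8.7) = 83.61 dB; L_B = 86.1 − 20·log₁₀(4.9) = 72.30 dB.
Combined: 10·log₁₀(10^(83.61/10)+10^(72.30/10)) = 83.9 dB SPL.

83.9 dB SPL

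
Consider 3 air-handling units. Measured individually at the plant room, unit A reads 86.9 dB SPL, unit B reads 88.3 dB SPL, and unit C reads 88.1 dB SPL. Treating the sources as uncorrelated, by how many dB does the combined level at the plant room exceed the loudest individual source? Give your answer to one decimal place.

Add the sources as powers (linear), then convert back to dB:
L_total = 10·log₁₀(10^(86.9/10) + 10^(88.3/10) + 10^(88.1/10)) = 92.58 dB SPL.
Excess over the loudest (88.3 dB): 92.58 − 88.3 = 4.3 dB.

4.3 dB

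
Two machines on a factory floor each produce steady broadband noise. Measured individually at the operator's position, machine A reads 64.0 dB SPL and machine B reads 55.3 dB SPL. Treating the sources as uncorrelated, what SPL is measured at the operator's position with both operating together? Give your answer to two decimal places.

Uncorrelated sources add in intensity (power), not in dB.
L_total = 10·log₁₀(10^(64.0/10) + 10^(55.3/10)) = 10·log₁₀(2851000) = 64.55 dB SPL.

64.55 dB SPL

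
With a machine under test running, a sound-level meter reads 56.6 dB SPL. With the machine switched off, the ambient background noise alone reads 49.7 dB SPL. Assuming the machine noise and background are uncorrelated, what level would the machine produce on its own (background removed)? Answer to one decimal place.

55.6 dB SPL

Remove the background by subtracting linear intensities:
L_src = 10·log₁₀(10^(56.6/10) − 10^(49.7/10)) = 10·log₁₀(363800) = 55.6 dB SPL.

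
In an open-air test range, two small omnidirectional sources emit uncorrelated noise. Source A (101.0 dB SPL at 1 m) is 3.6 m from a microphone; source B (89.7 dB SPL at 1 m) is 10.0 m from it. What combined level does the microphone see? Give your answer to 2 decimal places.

89.92 dB SPL

At the listener: L_A = 101.0 − 20·log₁₀(3.6) = 89.874 dB; L_B = 89.7 − 20·log₁₀(10.0) = 69.700 dB.
Combined: 10·log₁₀(10^(89.874/10)+10^(69.700/10)) = 89.92 dB SPL.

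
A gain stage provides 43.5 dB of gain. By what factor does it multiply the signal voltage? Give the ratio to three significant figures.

Voltage ratio = 10^(dB/20).
10^(43.5/20) = 10^(2.175) = 150.

150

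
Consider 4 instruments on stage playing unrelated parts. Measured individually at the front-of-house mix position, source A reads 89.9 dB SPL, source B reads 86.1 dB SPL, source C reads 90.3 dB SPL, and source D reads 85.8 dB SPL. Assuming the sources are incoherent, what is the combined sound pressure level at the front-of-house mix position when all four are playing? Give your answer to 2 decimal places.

Uncorrelated sources add in intensity (power), not in dB.
L_total = 10·log₁₀(10^(89.9/10) + 10^(86.1/10) + 10^(90.3/10) + 10^(85.8/10)) = 10·log₁₀(2836000000) = 94.53 dB SPL.

94.53 dB SPL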